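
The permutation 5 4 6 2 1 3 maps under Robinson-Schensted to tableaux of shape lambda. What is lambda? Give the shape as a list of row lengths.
Row-insert each entry into an empty tableau.

After inserting 5: P = [[5]].
After inserting 4: P = [[4], [5]].
After inserting 6: P = [[4, 6], [5]].
After inserting 2: P = [[2, 6], [4], [5]].
After inserting 1: P = [[1, 6], [2], [4], [5]].
After inserting 3: P = [[1, 3], [2, 6], [4], [5]].

The final insertion tableau P = [[1, 3], [2, 6], [4], [5]] has shape [2, 2, 1, 1].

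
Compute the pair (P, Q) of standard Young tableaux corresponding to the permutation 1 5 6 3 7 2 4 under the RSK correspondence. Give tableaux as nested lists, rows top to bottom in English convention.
Insert each entry of the permutation into P by Schensted row insertion, recording in Q the position of each new cell.

After inserting 1: P = [[1]].
After inserting 5: P = [[1, 5]].
After inserting 6: P = [[1, 5, 6]].
After inserting 3: P = [[1, 3, 6], [5]].
After inserting 7: P = [[1, 3, 6, 7], [5]].
After inserting 2: P = [[1, 2, 6, 7], [3], [5]].
After inserting 4: P = [[1, 2, 4, 7], [3, 6], [5]].

So P = [[1, 2, 4, 7], [3, 6], [5]], Q = [[1, 2, 3, 5], [4, 7], [6]].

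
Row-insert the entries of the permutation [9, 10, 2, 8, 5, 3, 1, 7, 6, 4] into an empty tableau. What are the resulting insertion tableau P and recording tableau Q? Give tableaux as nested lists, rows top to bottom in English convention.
P = [[1, 3, 4], [2, 6], [5, 7], [8, 10], [9]], Q = [[1, 2, 8], [3, 4], [5, 9], [6, 10], [7]]

Insert each entry of the permutation into P by Schensted row insertion, recording in Q the position of each new cell.

Insert 9: appended to row 1. P = [[9]], Q = [[1]].
Insert 10: appended to row 1. P = [[9, 10]], Q = [[1, 2]].
Insert 2: 2 bumps 9 from row 1; 9 starts row 2. P = [[2, 10], [9]], Q = [[1, 2], [3]].
Insert 8: 8 bumps 10 from row 1; 10 appends to row 2. P = [[2, 8], [9, 10]], Q = [[1, 2], [3, 4]].
Insert 5: 5 bumps 8 from row 1; 8 bumps 9 from row 2; 9 starts row 3. P = [[2, 5], [8, 10], [9]], Q = [[1, 2], [3, 4], [5]].
Insert 3: 3 bumps 5 from row 1; 5 bumps 8 from row 2; 8 bumps 9 from row 3; 9 starts row 4. P = [[2, 3], [5, 10], [8], [9]], Q = [[1, 2], [3, 4], [5], [6]].
Insert 1: 1 bumps 2 from row 1; 2 bumps 5 from row 2; 5 bumps 8 from row 3; 8 bumps 9 from row 4; 9 starts row 5. P = [[1, 3], [2, 10], [5], [8], [9]], Q = [[1, 2], [3, 4], [5], [6], [7]].
Insert 7: appended to row 1. P = [[1, 3, 7], [2, 10], [5], [8], [9]], Q = [[1, 2, 8], [3, 4], [5], [6], [7]].
Insert 6: 6 bumps 7 from row 1; 7 bumps 10 from row 2; 10 appends to row 3. P = [[1, 3, 6], [2, 7], [5, 10], [8], [9]], Q = [[1, 2, 8], [3, 4], [5, 9], [6], [7]].
Insert 4: 4 bumps 6 from row 1; 6 bumps 7 from row 2; 7 bumps 10 from row 3; 10 appends to row 4. P = [[1, 3, 4], [2, 6], [5, 7], [8, 10], [9]], Q = [[1, 2, 8], [3, 4], [5, 9], [6, 10], [7]].

So P = [[1, 3, 4], [2, 6], [5, 7], [8, 10], [9]], Q = [[1, 2, 8], [3, 4], [5, 9], [6, 10], [7]].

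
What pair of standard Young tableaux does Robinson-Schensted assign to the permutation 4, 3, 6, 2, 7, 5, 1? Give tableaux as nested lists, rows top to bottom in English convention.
P = [[1, 5, 7], [2, 6], [3], [4]], Q = [[1, 3, 5], [2, 6], [4], [7]]

Insert each entry of the permutation into P by Schensted row insertion, recording in Q the position of each new cell.

Insert 4: appended to row 1. P = [[4]].
Insert 3: 3 bumps 4 from row 1; 4 starts row 2. P = [[3], [4]].
Insert 6: appended to row 1. P = [[3, 6], [4]].
Insert 2: 2 bumps 3 from row 1; 3 bumps 4 from row 2; 4 starts row 3. P = [[2, 6], [3], [4]].
Insert 7: appended to row 1. P = [[2, 6, 7], [3], [4]].
Insert 5: 5 bumps 6 from row 1; 6 appends to row 2. P = [[2, 5, 7], [3, 6], [4]].
Insert 1: 1 bumps 2 from row 1; 2 bumps 3 from row 2; 3 bumps 4 from row 3; 4 starts row 4. P = [[1, 5, 7], [2, 6], [3], [4]].

So P = [[1, 5, 7], [2, 6], [3], [4]], Q = [[1, 3, 5], [2, 6], [4], [7]].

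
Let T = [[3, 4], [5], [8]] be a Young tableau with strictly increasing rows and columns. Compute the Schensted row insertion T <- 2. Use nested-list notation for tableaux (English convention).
[[2, 4], [3], [5], [8]]

In row 1, 2 replaces 3 (the leftmost entry greater than 2); 3 is bumped to row 2. In row 2, 3 replaces 5 (the leftmost entry greater than 3); 5 is bumped to row 3. In row 3, 5 replaces 8 (the leftmost entry greater than 5); 8 is bumped to row 4. 8 starts a new row 4. The new tableau is [[2, 4], [3], [5], [8]].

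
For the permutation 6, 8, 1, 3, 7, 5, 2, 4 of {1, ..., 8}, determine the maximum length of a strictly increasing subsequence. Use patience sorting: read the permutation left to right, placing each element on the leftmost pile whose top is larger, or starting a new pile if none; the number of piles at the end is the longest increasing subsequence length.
3

6: new pile. tops = [6]
8: new pile. tops = [6, 8]
1: onto pile 1 (replacing 6). tops = [1, 8]
3: onto pile 2 (replacing 8). tops = [1, 3]
7: new pile. tops = [1, 3, 7]
5: onto pile 3 (replacing 7). tops = [1, 3, 5]
2: onto pile 2 (replacing 3). tops = [1, 2, 5]
4: onto pile 3 (replacing 5). tops = [1, 2, 4]

3 piles, so the longest increasing subsequence has length 3.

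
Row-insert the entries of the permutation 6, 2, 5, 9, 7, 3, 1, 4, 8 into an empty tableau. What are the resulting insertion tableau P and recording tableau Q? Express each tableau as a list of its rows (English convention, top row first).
P = [[1, 3, 4, 8], [2, 7], [5, 9], [6]], Q = [[1, 3, 4, 9], [2, 5], [6, 8], [7]]

Insert each entry of the permutation into P by Schensted row insertion, recording in Q the position of each new cell.

After inserting 6: P = [[6]].
After inserting 2: P = [[2], [6]].
After inserting 5: P = [[2, 5], [6]].
After inserting 9: P = [[2, 5, 9], [6]].
After inserting 7: P = [[2, 5, 7], [6, 9]].
After inserting 3: P = [[2, 3, 7], [5, 9], [6]].
After inserting 1: P = [[1, 3, 7], [2, 9], [5], [6]].
After inserting 4: P = [[1, 3, 4], [2, 7], [5, 9], [6]].
After inserting 8: P = [[1, 3, 4, 8], [2, 7], [5, 9], [6]].

So P = [[1, 3, 4, 8], [2, 7], [5, 9], [6]], Q = [[1, 3, 4, 9], [2, 5], [6, 8], [7]].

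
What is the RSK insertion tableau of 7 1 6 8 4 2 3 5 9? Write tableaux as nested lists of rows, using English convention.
After inserting 7: P = [[7]].
After inserting 1: P = [[1], [7]].
After inserting 6: P = [[1, 6], [7]].
After inserting 8: P = [[1, 6, 8], [7]].
After inserting 4: P = [[1, 4, 8], [6], [7]].
After inserting 2: P = [[1, 2, 8], [4], [6], [7]].
After inserting 3: P = [[1, 2, 3], [4, 8], [6], [7]].
After inserting 5: P = [[1, 2, 3, 5], [4, 8], [6], [7]].
After inserting 9: P = [[1, 2, 3, 5, 9], [4, 8], [6], [7]].

So P = [[1, 2, 3, 5, 9], [4, 8], [6], [7]].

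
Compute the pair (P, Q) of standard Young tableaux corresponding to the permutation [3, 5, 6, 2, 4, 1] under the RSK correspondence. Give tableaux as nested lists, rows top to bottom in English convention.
P = [[1, 4, 6], [2, 5], [3]], Q = [[1, 2, 3], [4, 5], [6]]

Insert each entry of the permutation into P by Schensted row insertion, recording in Q the position of each new cell.

After inserting 3: P = [[3]].
After inserting 5: P = [[3, 5]].
After inserting 6: P = [[3, 5, 6]].
After inserting 2: P = [[2, 5, 6], [3]].
After inserting 4: P = [[2, 4, 6], [3, 5]].
After inserting 1: P = [[1, 4, 6], [2, 5], [3]].

So P = [[1, 4, 6], [2, 5], [3]], Q = [[1, 2, 3], [4, 5], [6]].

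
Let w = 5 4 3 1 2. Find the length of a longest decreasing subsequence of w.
4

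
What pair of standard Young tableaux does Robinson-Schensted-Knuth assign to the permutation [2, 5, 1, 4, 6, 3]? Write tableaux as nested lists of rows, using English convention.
Insert each entry of the permutation into P by Schensted row insertion, recording in Q the position of each new cell.

Insert 2: appended to row 1. P = [[2]].
Insert 5: appended to row 1. P = [[2, 5]].
Insert 1: 1 bumps 2 from row 1; 2 starts row 2. P = [[1, 5], [2]].
Insert 4: 4 bumps 5 from row 1; 5 appends to row 2. P = [[1, 4], [2, 5]].
Insert 6: appended to row 1. P = [[1, 4, 6], [2, 5]].
Insert 3: 3 bumps 4 from row 1; 4 bumps 5 from row 2; 5 starts row 3. P = [[1, 3, 6], [2, 4], [5]].

So P = [[1, 3, 6], [2, 4], [5]], Q = [[1, 2, 5], [3, 4], [6]].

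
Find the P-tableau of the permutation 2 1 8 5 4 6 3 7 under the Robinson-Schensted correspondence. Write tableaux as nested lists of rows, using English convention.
Insert 2: appended to row 1. P = [[2]].
Insert 1: 1 bumps 2 from row 1; 2 starts row 2. P = [[1], [2]].
Insert 8: appended to row 1. P = [[1, 8], [2]].
Insert 5: 5 bumps 8 from row 1; 8 appends to row 2. P = [[1, 5], [2, 8]].
Insert 4: 4 bumps 5 from row 1; 5 bumps 8 from row 2; 8 starts row 3. P = [[1, 4], [2, 5], [8]].
Insert 6: appended to row 1. P = [[1, 4, 6], [2, 5], [8]].
Insert 3: 3 bumps 4 from row 1; 4 bumps 5 from row 2; 5 bumps 8 from row 3; 8 starts row 4. P = [[1, 3, 6], [2, 4], [5], [8]].
Insert 7: appended to row 1. P = [[1, 3, 6, 7], [2, 4], [5], [8]].

So P = [[1, 3, 6, 7], [2, 4], [5], [8]].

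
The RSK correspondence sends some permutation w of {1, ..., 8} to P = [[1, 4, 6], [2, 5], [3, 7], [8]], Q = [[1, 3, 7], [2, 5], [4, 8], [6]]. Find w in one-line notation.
8 3 7 2 5 1 6 4

Reverse the RSK construction: for i from n down to 1, find the cell of Q containing i, remove the entry at that cell from P, and reverse-bump it up through P; the value ejected from row 1 is w(i).

Step i=8: Q has 8 at row 3, column 2; remove 7 from row 3 of P and reverse-bump: 7 enters row 2 and ejects 5; 5 enters row 1 and ejects 4. So w(8) = 4. P is now [[1, 5, 6], [2, 7], [3], [8]].
Step i=7: Q has 7 at row 1, column 3; remove that cell from P, ejecting 6. So w(7) = 6. P is now [[1, 5], [2, 7], [3], [8]].
Step i=6: Q has 6 at row 4, column 1; remove 8 from row 4 of P and reverse-bump: 8 enters row 3 and ejects 3; 3 enters row 2 and ejects 2; 2 enters row 1 and ejects 1. So w(6) = 1. P is now [[2, 5], [3, 7], [8]].
Step i=5: Q has 5 at row 2, column 2; remove 7 from row 2 of P and reverse-bump: 7 enters row 1 and ejects 5. So w(5) = 5. P is now [[2, 7], [3], [8]].
Step i=4: Q has 4 at row 3, column 1; remove 8 from row 3 of P and reverse-bump: 8 enters row 2 and ejects 3; 3 enters row 1 and ejects 2. So w(4) = 2. P is now [[3, 7], [8]].
Step i=3: Q has 3 at row 1, column 2; remove that cell from P, ejecting 7. So w(3) = 7. P is now [[3], [8]].
Step i=2: Q has 2 at row 2, column 1; remove 8 from row 2 of P and reverse-bump: 8 enters row 1 and ejects 3. So w(2) = 3. P is now [[8]].
Step i=1: Q has 1 at row 1, column 1; remove that cell from P, ejecting 8. So w(1) = 8. P is now [].

So w = 8 3 7 2 5 1 6 4.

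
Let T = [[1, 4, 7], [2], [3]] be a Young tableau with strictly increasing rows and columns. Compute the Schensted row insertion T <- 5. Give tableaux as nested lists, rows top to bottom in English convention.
In row 1, 5 replaces 7 (the leftmost entry greater than 5); 7 is bumped to row 2. 7 is appended to row 2. The new tableau is [[1, 4, 5], [2, 7], [3]].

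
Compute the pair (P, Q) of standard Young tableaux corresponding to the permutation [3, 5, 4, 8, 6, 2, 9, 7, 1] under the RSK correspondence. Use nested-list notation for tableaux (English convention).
P = [[1, 4, 6, 7], [2, 8, 9], [3], [5]], Q = [[1, 2, 4, 7], [3, 5, 8], [6], [9]]

Insert each entry of the permutation into P by Schensted row insertion, recording in Q the position of each new cell.

Insert 3: appended to row 1. P = [[3]], Q = [[1]].
Insert 5: appended to row 1. P = [[3, 5]], Q = [[1, 2]].
Insert 4: 4 bumps 5 from row 1; 5 starts row 2. P = [[3, 4], [5]], Q = [[1, 2], [3]].
Insert 8: appended to row 1. P = [[3, 4, 8], [5]], Q = [[1, 2, 4], [3]].
Insert 6: 6 bumps 8 from row 1; 8 appends to row 2. P = [[3, 4, 6], [5, 8]], Q = [[1, 2, 4], [3, 5]].
Insert 2: 2 bumps 3 from row 1; 3 bumps 5 from row 2; 5 starts row 3. P = [[2, 4, 6], [3, 8], [5]], Q = [[1, 2, 4], [3, 5], [6]].
Insert 9: appended to row 1. P = [[2, 4, 6, 9], [3, 8], [5]], Q = [[1, 2, 4, 7], [3, 5], [6]].
Insert 7: 7 bumps 9 from row 1; 9 appends to row 2. P = [[2, 4, 6, 7], [3, 8, 9], [5]], Q = [[1, 2, 4, 7], [3, 5, 8], [6]].
Insert 1: 1 bumps 2 from row 1; 2 bumps 3 from row 2; 3 bumps 5 from row 3; 5 starts row 4. P = [[1, 4, 6, 7], [2, 8, 9], [3], [5]], Q = [[1, 2, 4, 7], [3, 5, 8], [6], [9]].

So P = [[1, 4, 6, 7], [2, 8, 9], [3], [5]], Q = [[1, 2, 4, 7], [3, 5, 8], [6], [9]].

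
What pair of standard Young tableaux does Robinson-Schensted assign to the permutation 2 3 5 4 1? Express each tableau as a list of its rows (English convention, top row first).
P = [[1, 3, 4], [2], [5]], Q = [[1, 2, 3], [4], [5]]

Insert each entry of the permutation into P by Schensted row insertion, recording in Q the position of each new cell.

Insert 2: appended to row 1. P = [[2]], Q = [[1]].
Insert 3: appended to row 1. P = [[2, 3]], Q = [[1, 2]].
Insert 5: appended to row 1. P = [[2, 3, 5]], Q = [[1, 2, 3]].
Insert 4: 4 bumps 5 from row 1; 5 starts row 2. P = [[2, 3, 4], [5]], Q = [[1, 2, 3], [4]].
Insert 1: 1 bumps 2 from row 1; 2 bumps 5 from row 2; 5 starts row 3. P = [[1, 3, 4], [2], [5]], Q = [[1, 2, 3], [4], [5]].

So P = [[1, 3, 4], [2], [5]], Q = [[1, 2, 3], [4], [5]].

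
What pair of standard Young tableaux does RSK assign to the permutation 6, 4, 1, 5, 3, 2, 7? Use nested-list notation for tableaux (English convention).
P = [[1, 2, 7], [3, 5], [4], [6]], Q = [[1, 4, 7], [2, 5], [3], [6]]

Insert each entry of the permutation into P by Schensted row insertion, recording in Q the position of each new cell.

Insert 6: appended to row 1. P = [[6]], Q = [[1]].
Insert 4: 4 bumps 6 from row 1; 6 starts row 2. P = [[4], [6]], Q = [[1], [2]].
Insert 1: 1 bumps 4 from row 1; 4 bumps 6 from row 2; 6 starts row 3. P = [[1], [4], [6]], Q = [[1], [2], [3]].
Insert 5: appended to row 1. P = [[1, 5], [4], [6]], Q = [[1, 4], [2], [3]].
Insert 3: 3 bumps 5 from row 1; 5 appends to row 2. P = [[1, 3], [4, 5], [6]], Q = [[1, 4], [2, 5], [3]].
Insert 2: 2 bumps 3 from row 1; 3 bumps 4 from row 2; 4 bumps 6 from row 3; 6 starts row 4. P = [[1, 2], [3, 5], [4], [6]], Q = [[1, 4], [2, 5], [3], [6]].
Insert 7: appended to row 1. P = [[1, 2, 7], [3, 5], [4], [6]], Q = [[1, 4, 7], [2, 5], [3], [6]].

So P = [[1, 2, 7], [3, 5], [4], [6]], Q = [[1, 4, 7], [2, 5], [3], [6]].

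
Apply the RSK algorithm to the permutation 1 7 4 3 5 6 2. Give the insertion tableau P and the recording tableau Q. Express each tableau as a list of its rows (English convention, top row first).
P = [[1, 2, 5, 6], [3], [4], [7]], Q = [[1, 2, 5, 6], [3], [4], [7]]

Insert each entry of the permutation into P by Schensted row insertion, recording in Q the position of each new cell.

Insert 1: appended to row 1. P = [[1]].
Insert 7: appended to row 1. P = [[1, 7]].
Insert 4: 4 bumps 7 from row 1; 7 starts row 2. P = [[1, 4], [7]].
Insert 3: 3 bumps 4 from row 1; 4 bumps 7 from row 2; 7 starts row 3. P = [[1, 3], [4], [7]].
Insert 5: appended to row 1. P = [[1, 3, 5], [4], [7]].
Insert 6: appended to row 1. P = [[1, 3, 5, 6], [4], [7]].
Insert 2: 2 bumps 3 from row 1; 3 bumps 4 from row 2; 4 bumps 7 from row 3; 7 starts row 4. P = [[1, 2, 5, 6], [3], [4], [7]].

So P = [[1, 2, 5, 6], [3], [4], [7]], Q = [[1, 2, 5, 6], [3], [4], [7]].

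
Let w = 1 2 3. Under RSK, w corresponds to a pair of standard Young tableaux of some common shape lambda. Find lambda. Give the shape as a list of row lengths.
Row-insert each entry into an empty tableau.

After inserting 1: P = [[1]].
After inserting 2: P = [[1, 2]].
After inserting 3: P = [[1, 2, 3]].

The final insertion tableau P = [[1, 2, 3]] has shape [3].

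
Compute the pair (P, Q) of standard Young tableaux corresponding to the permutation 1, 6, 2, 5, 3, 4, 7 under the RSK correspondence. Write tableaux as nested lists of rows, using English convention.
Insert each entry of the permutation into P by Schensted row insertion, recording in Q the position of each new cell.

Insert 1: appended to row 1. P = [[1]].
Insert 6: appended to row 1. P = [[1, 6]].
Insert 2: 2 bumps 6 from row 1; 6 starts row 2. P = [[1, 2], [6]].
Insert 5: appended to row 1. P = [[1, 2, 5], [6]].
Insert 3: 3 bumps 5 from row 1; 5 bumps 6 from row 2; 6 starts row 3. P = [[1, 2, 3], [5], [6]].
Insert 4: appended to row 1. P = [[1, 2, 3, 4], [5], [6]].
Insert 7: appended to row 1. P = [[1, 2, 3, 4, 7], [5], [6]].

So P = [[1, 2, 3, 4, 7], [5], [6]], Q = [[1, 2, 4, 6, 7], [3], [5]].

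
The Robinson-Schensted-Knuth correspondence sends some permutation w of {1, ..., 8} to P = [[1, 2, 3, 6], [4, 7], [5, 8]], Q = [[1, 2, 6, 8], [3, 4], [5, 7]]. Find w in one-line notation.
Reverse the RSK construction: for i from n down to 1, find the cell of Q containing i, remove the entry at that cell from P, and reverse-bump it up through P; the value ejected from row 1 is w(i).

Step i=8: Q has 8 at row 1, column 4; remove that cell from P, ejecting 6. So w(8) = 6. P is now [[1, 2, 3], [4, 7], [5, 8]].
Step i=7: Q has 7 at row 3, column 2; remove 8 from row 3 of P and reverse-bump: 8 enters row 2 and ejects 7; 7 enters row 1 and ejects 3. So w(7) = 3. P is now [[1, 2, 7], [4, 8], [5]].
Step i=6: Q has 6 at row 1, column 3; remove that cell from P, ejecting 7. So w(6) = 7. P is now [[1, 2], [4, 8], [5]].
Step i=5: Q has 5 at row 3, column 1; remove 5 from row 3 of P and reverse-bump: 5 enters row 2 and ejects 4; 4 enters row 1 and ejects 2. So w(5) = 2. P is now [[1, 4], [5, 8]].
Step i=4: Q has 4 at row 2, column 2; remove 8 from row 2 of P and reverse-bump: 8 enters row 1 and ejects 4. So w(4) = 4. P is now [[1, 8], [5]].
Step i=3: Q has 3 at row 2, column 1; remove 5 from row 2 of P and reverse-bump: 5 enters row 1 and ejects 1. So w(3) = 1. P is now [[5, 8]].
Step i=2: Q has 2 at row 1, column 2; remove that cell from P, ejecting 8. So w(2) = 8. P is now [[5]].
Step i=1: Q has 1 at row 1, column 1; remove that cell from P, ejecting 5. So w(1) = 5. P is now [].

So w = 5 8 1 4 2 7 3 6.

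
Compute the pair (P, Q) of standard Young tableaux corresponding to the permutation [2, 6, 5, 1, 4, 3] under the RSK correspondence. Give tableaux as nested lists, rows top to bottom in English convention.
P = [[1, 3], [2, 4], [5], [6]], Q = [[1, 2], [3, 5], [4], [6]]

Insert each entry of the permutation into P by Schensted row insertion, recording in Q the position of each new cell.

Insert 2: appended to row 1. P = [[2]].
Insert 6: appended to row 1. P = [[2, 6]].
Insert 5: 5 bumps 6 from row 1; 6 starts row 2. P = [[2, 5], [6]].
Insert 1: 1 bumps 2 from row 1; 2 bumps 6 from row 2; 6 starts row 3. P = [[1, 5], [2], [6]].
Insert 4: 4 bumps 5 from row 1; 5 appends to row 2. P = [[1, 4], [2, 5], [6]].
Insert 3: 3 bumps 4 from row 1; 4 bumps 5 from row 2; 5 bumps 6 from row 3; 6 starts row 4. P = [[1, 3], [2, 4], [5], [6]].

So P = [[1, 3], [2, 4], [5], [6]], Q = [[1, 2], [3, 5], [4], [6]].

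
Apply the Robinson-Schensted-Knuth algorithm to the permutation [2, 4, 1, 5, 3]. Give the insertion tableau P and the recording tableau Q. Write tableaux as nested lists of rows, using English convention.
P = [[1, 3, 5], [2, 4]], Q = [[1, 2, 4], [3, 5]]

Insert each entry of the permutation into P by Schensted row insertion, recording in Q the position of each new cell.

Insert 2: appended to row 1. P = [[2]], Q = [[1]].
Insert 4: appended to row 1. P = [[2, 4]], Q = [[1, 2]].
Insert 1: 1 bumps 2 from row 1; 2 starts row 2. P = [[1, 4], [2]], Q = [[1, 2], [3]].
Insert 5: appended to row 1. P = [[1, 4, 5], [2]], Q = [[1, 2, 4], [3]].
Insert 3: 3 bumps 4 from row 1; 4 appends to row 2. P = [[1, 3, 5], [2, 4]], Q = [[1, 2, 4], [3, 5]].

So P = [[1, 3, 5], [2, 4]], Q = [[1, 2, 4], [3, 5]].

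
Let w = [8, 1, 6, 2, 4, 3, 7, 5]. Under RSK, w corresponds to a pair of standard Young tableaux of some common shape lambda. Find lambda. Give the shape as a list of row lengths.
[4, 2, 1, 1]

Row-insert each entry into an empty tableau.

After inserting 8: P = [[8]].
After inserting 1: P = [[1], [8]].
After inserting 6: P = [[1, 6], [8]].
After inserting 2: P = [[1, 2], [6], [8]].
After inserting 4: P = [[1, 2, 4], [6], [8]].
After inserting 3: P = [[1, 2, 3], [4], [6], [8]].
After inserting 7: P = [[1, 2, 3, 7], [4], [6], [8]].
After inserting 5: P = [[1, 2, 3, 5], [4, 7], [6], [8]].

The final insertion tableau P = [[1, 2, 3, 5], [4, 7], [6], [8]] has shape [4, 2, 1, 1].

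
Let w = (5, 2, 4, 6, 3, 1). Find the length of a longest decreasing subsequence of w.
4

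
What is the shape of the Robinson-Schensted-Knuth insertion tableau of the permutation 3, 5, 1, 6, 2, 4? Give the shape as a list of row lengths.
[3, 3]

Row-insert each entry into an empty tableau.

After inserting 3: P = [[3]].
After inserting 5: P = [[3, 5]].
After inserting 1: P = [[1, 5], [3]].
After inserting 6: P = [[1, 5, 6], [3]].
After inserting 2: P = [[1, 2, 6], [3, 5]].
After inserting 4: P = [[1, 2, 4], [3, 5, 6]].

The final insertion tableau P = [[1, 2, 4], [3, 5, 6]] has shape [3, 3].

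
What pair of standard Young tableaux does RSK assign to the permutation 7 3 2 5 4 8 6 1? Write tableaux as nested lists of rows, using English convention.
Insert each entry of the permutation into P by Schensted row insertion, recording in Q the position of each new cell.

Insert 7: appended to row 1. P = [[7]].
Insert 3: 3 bumps 7 from row 1; 7 starts row 2. P = [[3], [7]].
Insert 2: 2 bumps 3 from row 1; 3 bumps 7 from row 2; 7 starts row 3. P = [[2], [3], [7]].
Insert 5: appended to row 1. P = [[2, 5], [3], [7]].
Insert 4: 4 bumps 5 from row 1; 5 appends to row 2. P = [[2, 4], [3, 5], [7]].
Insert 8: appended to row 1. P = [[2, 4, 8], [3, 5], [7]].
Insert 6: 6 bumps 8 from row 1; 8 appends to row 2. P = [[2, 4, 6], [3, 5, 8], [7]].
Insert 1: 1 bumps 2 from row 1; 2 bumps 3 from row 2; 3 bumps 7 from row 3; 7 starts row 4. P = [[1, 4, 6], [2, 5, 8], [3], [7]].

So P = [[1, 4, 6], [2, 5, 8], [3], [7]], Q = [[1, 4, 6], [2, 5, 7], [3], [8]].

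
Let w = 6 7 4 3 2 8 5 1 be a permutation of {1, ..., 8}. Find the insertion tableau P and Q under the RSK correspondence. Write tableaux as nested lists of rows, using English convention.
Insert each entry of the permutation into P by Schensted row insertion, recording in Q the position of each new cell.

After inserting 6: P = [[6]].
After inserting 7: P = [[6, 7]].
After inserting 4: P = [[4, 7], [6]].
After inserting 3: P = [[3, 7], [4], [6]].
After inserting 2: P = [[2, 7], [3], [4], [6]].
After inserting 8: P = [[2, 7, 8], [3], [4], [6]].
After inserting 5: P = [[2, 5, 8], [3, 7], [4], [6]].
After inserting 1: P = [[1, 5, 8], [2, 7], [3], [4], [6]].

So P = [[1, 5, 8], [2, 7], [3], [4], [6]], Q = [[1, 2, 6], [3, 7], [4], [5], [8]].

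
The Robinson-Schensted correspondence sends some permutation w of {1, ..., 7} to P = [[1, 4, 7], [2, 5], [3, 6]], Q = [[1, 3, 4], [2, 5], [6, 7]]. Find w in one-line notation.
3 2 6 7 5 1 4

Reverse the RSK construction: for i from n down to 1, find the cell of Q containing i, remove the entry at that cell from P, and reverse-bump it up through P; the value ejected from row 1 is w(i).

Step i=7: Q has 7 at row 3, column 2; remove 6 from row 3 of P and reverse-bump: 6 enters row 2 and ejects 5; 5 enters row 1 and ejects 4. So w(7) = 4. P is now [[1, 5, 7], [2, 6], [3]].
Step i=6: Q has 6 at row 3, column 1; remove 3 from row 3 of P and reverse-bump: 3 enters row 2 and ejects 2; 2 enters row 1 and ejects 1. So w(6) = 1. P is now [[2, 5, 7], [3, 6]].
Step i=5: Q has 5 at row 2, column 2; remove 6 from row 2 of P and reverse-bump: 6 enters row 1 and ejects 5. So w(5) = 5. P is now [[2, 6, 7], [3]].
Step i=4: Q has 4 at row 1, column 3; remove that cell from P, ejecting 7. So w(4) = 7. P is now [[2, 6], [3]].
Step i=3: Q has 3 at row 1, column 2; remove that cell from P, ejecting 6. So w(3) = 6. P is now [[2], [3]].
Step i=2: Q has 2 at row 2, column 1; remove 3 from row 2 of P and reverse-bump: 3 enters row 1 and ejects 2. So w(2) = 2. P is now [[3]].
Step i=1: Q has 1 at row 1, column 1; remove that cell from P, ejecting 3. So w(1) = 3. P is now [].

So w = 3 2 6 7 5 1 4.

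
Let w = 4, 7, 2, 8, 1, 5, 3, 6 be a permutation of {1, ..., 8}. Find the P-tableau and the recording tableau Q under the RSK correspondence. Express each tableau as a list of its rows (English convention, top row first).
Insert each entry of the permutation into P by Schensted row insertion, recording in Q the position of each new cell.

Insert 4: appended to row 1. P = [[4]].
Insert 7: appended to row 1. P = [[4, 7]].
Insert 2: 2 bumps 4 from row 1; 4 starts row 2. P = [[2, 7], [4]].
Insert 8: appended to row 1. P = [[2, 7, 8], [4]].
Insert 1: 1 bumps 2 from row 1; 2 bumps 4 from row 2; 4 starts row 3. P = [[1, 7, 8], [2], [4]].
Insert 5: 5 bumps 7 from row 1; 7 appends to row 2. P = [[1, 5, 8], [2, 7], [4]].
Insert 3: 3 bumps 5 from row 1; 5 bumps 7 from row 2; 7 appends to row 3. P = [[1, 3, 8], [2, 5], [4, 7]].
Insert 6: 6 bumps 8 from row 1; 8 appends to row 2. P = [[1, 3, 6], [2, 5, 8], [4, 7]].

So P = [[1, 3, 6], [2, 5, 8], [4, 7]], Q = [[1, 2, 4], [3, 6, 8], [5, 7]].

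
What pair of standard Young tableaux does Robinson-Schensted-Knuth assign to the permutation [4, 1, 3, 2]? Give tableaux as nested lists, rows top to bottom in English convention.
P = [[1, 2], [3], [4]], Q = [[1, 3], [2], [4]]

Insert each entry of the permutation into P by Schensted row insertion, recording in Q the position of each new cell.

After inserting 4: P = [[4]].
After inserting 1: P = [[1], [4]].
After inserting 3: P = [[1, 3], [4]].
After inserting 2: P = [[1, 2], [3], [4]].

So P = [[1, 2], [3], [4]], Q = [[1, 3], [2], [4]].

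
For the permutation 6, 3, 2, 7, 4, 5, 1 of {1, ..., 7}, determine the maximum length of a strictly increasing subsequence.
3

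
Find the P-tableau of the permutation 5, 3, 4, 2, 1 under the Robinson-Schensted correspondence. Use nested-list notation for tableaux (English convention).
P = [[1, 4], [2], [3], [5]]

Insert 5: appended to row 1. P = [[5]].
Insert 3: 3 bumps 5 from row 1; 5 starts row 2. P = [[3], [5]].
Insert 4: appended to row 1. P = [[3, 4], [5]].
Insert 2: 2 bumps 3 from row 1; 3 bumps 5 from row 2; 5 starts row 3. P = [[2, 4], [3], [5]].
Insert 1: 1 bumps 2 from row 1; 2 bumps 3 from row 2; 3 bumps 5 from row 3; 5 starts row 4. P = [[1, 4], [2], [3], [5]].

So P = [[1, 4], [2], [3], [5]].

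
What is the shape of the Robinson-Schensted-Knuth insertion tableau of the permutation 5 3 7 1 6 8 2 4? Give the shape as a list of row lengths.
Row-insert each entry into an empty tableau.

After inserting 5: P = [[5]].
After inserting 3: P = [[3], [5]].
After inserting 7: P = [[3, 7], [5]].
After inserting 1: P = [[1, 7], [3], [5]].
After inserting 6: P = [[1, 6], [3, 7], [5]].
After inserting 8: P = [[1, 6, 8], [3, 7], [5]].
After inserting 2: P = [[1, 2, 8], [3, 6], [5, 7]].
After inserting 4: P = [[1, 2, 4], [3, 6, 8], [5, 7]].

The final insertion tableau P = [[1, 2, 4], [3, 6, 8], [5, 7]] has shape [3, 3, 2].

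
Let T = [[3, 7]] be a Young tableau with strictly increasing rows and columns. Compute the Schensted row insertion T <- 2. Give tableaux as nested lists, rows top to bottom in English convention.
[[2, 7], [3]]

In row 1, 2 replaces 3 (the leftmost entry greater than 2); 3 is bumped to row 2. 3 starts a new row 2. The new tableau is [[2, 7], [3]].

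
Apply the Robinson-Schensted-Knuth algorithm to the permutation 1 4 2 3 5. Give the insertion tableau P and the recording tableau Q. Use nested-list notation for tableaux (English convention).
Insert each entry of the permutation into P by Schensted row insertion, recording in Q the position of each new cell.

Insert 1: appended to row 1. P = [[1]].
Insert 4: appended to row 1. P = [[1, 4]].
Insert 2: 2 bumps 4 from row 1; 4 starts row 2. P = [[1, 2], [4]].
Insert 3: appended to row 1. P = [[1, 2, 3], [4]].
Insert 5: appended to row 1. P = [[1, 2, 3, 5], [4]].

So P = [[1, 2, 3, 5], [4]], Q = [[1, 2, 4, 5], [3]].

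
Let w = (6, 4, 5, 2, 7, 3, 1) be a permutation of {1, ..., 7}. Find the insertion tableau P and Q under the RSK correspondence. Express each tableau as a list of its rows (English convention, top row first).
Insert each entry of the permutation into P by Schensted row insertion, recording in Q the position of each new cell.

Insert 6: appended to row 1. P = [[6]].
Insert 4: 4 bumps 6 from row 1; 6 starts row 2. P = [[4], [6]].
Insert 5: appended to row 1. P = [[4, 5], [6]].
Insert 2: 2 bumps 4 from row 1; 4 bumps 6 from row 2; 6 starts row 3. P = [[2, 5], [4], [6]].
Insert 7: appended to row 1. P = [[2, 5, 7], [4], [6]].
Insert 3: 3 bumps 5 from row 1; 5 appends to row 2. P = [[2, 3, 7], [4, 5], [6]].
Insert 1: 1 bumps 2 from row 1; 2 bumps 4 from row 2; 4 bumps 6 from row 3; 6 starts row 4. P = [[1, 3, 7], [2, 5], [4], [6]].

So P = [[1, 3, 7], [2, 5], [4], [6]], Q = [[1, 3, 5], [2, 6], [4], [7]].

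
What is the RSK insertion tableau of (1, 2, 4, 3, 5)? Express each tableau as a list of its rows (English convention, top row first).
P = [[1, 2, 3, 5], [4]]

Insert 1: appended to row 1. P = [[1]].
Insert 2: appended to row 1. P = [[1, 2]].
Insert 4: appended to row 1. P = [[1, 2, 4]].
Insert 3: 3 bumps 4 from row 1; 4 starts row 2. P = [[1, 2, 3], [4]].
Insert 5: appended to row 1. P = [[1, 2, 3, 5], [4]].

So P = [[1, 2, 3, 5], [4]].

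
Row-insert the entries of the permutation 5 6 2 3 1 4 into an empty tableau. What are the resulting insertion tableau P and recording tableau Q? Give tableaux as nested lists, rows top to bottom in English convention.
Insert each entry of the permutation into P by Schensted row insertion, recording in Q the position of each new cell.

Insert 5: appended to row 1. P = [[5]].
Insert 6: appended to row 1. P = [[5, 6]].
Insert 2: 2 bumps 5 from row 1; 5 starts row 2. P = [[2, 6], [5]].
Insert 3: 3 bumps 6 from row 1; 6 appends to row 2. P = [[2, 3], [5, 6]].
Insert 1: 1 bumps 2 from row 1; 2 bumps 5 from row 2; 5 starts row 3. P = [[1, 3], [2, 6], [5]].
Insert 4: appended to row 1. P = [[1, 3, 4], [2, 6], [5]].

So P = [[1, 3, 4], [2, 6], [5]], Q = [[1, 2, 6], [3, 4], [5]].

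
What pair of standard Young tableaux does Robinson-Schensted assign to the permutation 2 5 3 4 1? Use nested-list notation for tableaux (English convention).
P = [[1, 3, 4], [2], [5]], Q = [[1, 2, 4], [3], [5]]

Insert each entry of the permutation into P by Schensted row insertion, recording in Q the position of each new cell.

Insert 2: appended to row 1. P = [[2]].
Insert 5: appended to row 1. P = [[2, 5]].
Insert 3: 3 bumps 5 from row 1; 5 starts row 2. P = [[2, 3], [5]].
Insert 4: appended to row 1. P = [[2, 3, 4], [5]].
Insert 1: 1 bumps 2 from row 1; 2 bumps 5 from row 2; 5 starts row 3. P = [[1, 3, 4], [2], [5]].

So P = [[1, 3, 4], [2], [5]], Q = [[1, 2, 4], [3], [5]].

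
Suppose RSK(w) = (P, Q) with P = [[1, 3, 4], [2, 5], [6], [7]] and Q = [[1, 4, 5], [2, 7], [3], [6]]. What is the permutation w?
7 6 2 3 5 1 4

Reverse the RSK construction: for i from n down to 1, find the cell of Q containing i, remove the entry at that cell from P, and reverse-bump it up through P; the value ejected from row 1 is w(i).

Step i=7: Q has 7 at row 2, column 2; remove 5 from row 2 of P and reverse-bump: 5 enters row 1 and ejects 4. So w(7) = 4. P is now [[1, 3, 5], [2], [6], [7]].
Step i=6: Q has 6 at row 4, column 1; remove 7 from row 4 of P and reverse-bump: 7 enters row 3 and ejects 6; 6 enters row 2 and ejects 2; 2 enters row 1 and ejects 1. So w(6) = 1. P is now [[2, 3, 5], [6], [7]].
Step i=5: Q has 5 at row 1, column 3; remove that cell from P, ejecting 5. So w(5) = 5. P is now [[2, 3], [6], [7]].
Step i=4: Q has 4 at row 1, column 2; remove that cell from P, ejecting 3. So w(4) = 3. P is now [[2], [6], [7]].
Step i=3: Q has 3 at row 3, column 1; remove 7 from row 3 of P and reverse-bump: 7 enters row 2 and ejects 6; 6 enters row 1 and ejects 2. So w(3) = 2. P is now [[6], [7]].
Step i=2: Q has 2 at row 2, column 1; remove 7 from row 2 of P and reverse-bump: 7 enters row 1 and ejects 6. So w(2) = 6. P is now [[7]].
Step i=1: Q has 1 at row 1, column 1; remove that cell from P, ejecting 7. So w(1) = 7. P is now [].

So w = 7 6 2 3 5 1 4.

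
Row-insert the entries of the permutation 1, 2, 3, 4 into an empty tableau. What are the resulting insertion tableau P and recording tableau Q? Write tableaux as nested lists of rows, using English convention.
Insert each entry of the permutation into P by Schensted row insertion, recording in Q the position of each new cell.

Insert 1: appended to row 1. P = [[1]], Q = [[1]].
Insert 2: appended to row 1. P = [[1, 2]], Q = [[1, 2]].
Insert 3: appended to row 1. P = [[1, 2, 3]], Q = [[1, 2, 3]].
Insert 4: appended to row 1. P = [[1, 2, 3, 4]], Q = [[1, 2, 3, 4]].

So P = [[1, 2, 3, 4]], Q = [[1, 2, 3, 4]].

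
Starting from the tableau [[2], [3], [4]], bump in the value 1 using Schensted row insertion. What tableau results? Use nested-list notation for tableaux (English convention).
In row 1, 1 replaces 2 (the leftmost entry greater than 1); 2 is bumped to row 2. In row 2, 2 replaces 3 (the leftmost entry greater than 2); 3 is bumped to row 3. In row 3, 3 replaces 4 (the leftmost entry greater than 3); 4 is bumped to row 4. 4 starts a new row 4. The new tableau is [[1], [2], [3], [4]].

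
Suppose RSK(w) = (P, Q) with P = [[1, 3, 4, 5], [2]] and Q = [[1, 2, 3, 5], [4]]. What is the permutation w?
2 3 4 1 5

Reverse the RSK construction: for i from n down to 1, find the cell of Q containing i, remove the entry at that cell from P, and reverse-bump it up through P; the value ejected from row 1 is w(i).

Step i=5: Q has 5 at row 1, column 4; remove that cell from P, ejecting 5. So w(5) = 5. P is now [[1, 3, 4], [2]].
Step i=4: Q has 4 at row 2, column 1; remove 2 from row 2 of P and reverse-bump: 2 enters row 1 and ejects 1. So w(4) = 1. P is now [[2, 3, 4]].
Step i=3: Q has 3 at row 1, column 3; remove that cell from P, ejecting 4. So w(3) = 4. P is now [[2, 3]].
Step i=2: Q has 2 at row 1, column 2; remove that cell from P, ejecting 3. So w(2) = 3. P is now [[2]].
Step i=1: Q has 1 at row 1, column 1; remove that cell from P, ejecting 2. So w(1) = 2. P is now [].

So w = 2 3 4 1 5.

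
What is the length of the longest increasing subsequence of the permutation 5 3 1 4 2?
2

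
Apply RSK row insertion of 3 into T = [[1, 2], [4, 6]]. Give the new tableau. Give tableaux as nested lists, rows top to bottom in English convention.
[[1, 2, 3], [4, 6]]

3 is larger than every entry of row 1, so it is appended to row 1. The new tableau is [[1, 2, 3], [4, 6]].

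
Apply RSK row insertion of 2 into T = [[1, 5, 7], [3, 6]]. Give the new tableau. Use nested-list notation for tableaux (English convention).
In row 1, 2 replaces 5 (the leftmost entry greater than 2); 5 is bumped to row 2. In row 2, 5 replaces 6 (the leftmost entry greater than 5); 6 is bumped to row 3. 6 starts a new row 3. The new tableau is [[1, 2, 7], [3, 5], [6]].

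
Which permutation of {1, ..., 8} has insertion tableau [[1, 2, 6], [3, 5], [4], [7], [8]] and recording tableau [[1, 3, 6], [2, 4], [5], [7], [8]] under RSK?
Reverse RSK: for i = n, n-1, ..., 1, locate i in Q, remove the corresponding corner cell from P, and reverse-bump its entry up through P; the value ejected from row 1 is w(i).

So w = 4 1 8 7 5 6 3 2.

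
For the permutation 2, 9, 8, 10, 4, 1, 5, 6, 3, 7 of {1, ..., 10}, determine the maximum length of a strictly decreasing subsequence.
4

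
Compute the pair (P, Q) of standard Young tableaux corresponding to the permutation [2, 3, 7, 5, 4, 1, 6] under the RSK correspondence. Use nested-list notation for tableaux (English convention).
Insert each entry of the permutation into P by Schensted row insertion, recording in Q the position of each new cell.

Insert 2: appended to row 1. P = [[2]].
Insert 3: appended to row 1. P = [[2, 3]].
Insert 7: appended to row 1. P = [[2, 3, 7]].
Insert 5: 5 bumps 7 from row 1; 7 starts row 2. P = [[2, 3, 5], [7]].
Insert 4: 4 bumps 5 from row 1; 5 bumps 7 from row 2; 7 starts row 3. P = [[2, 3, 4], [5], [7]].
Insert 1: 1 bumps 2 from row 1; 2 bumps 5 from row 2; 5 bumps 7 from row 3; 7 starts row 4. P = [[1, 3, 4], [2], [5], [7]].
Insert 6: appended to row 1. P = [[1, 3, 4, 6], [2], [5], [7]].

So P = [[1, 3, 4, 6], [2], [5], [7]], Q = [[1, 2, 3, 7], [4], [5], [6]].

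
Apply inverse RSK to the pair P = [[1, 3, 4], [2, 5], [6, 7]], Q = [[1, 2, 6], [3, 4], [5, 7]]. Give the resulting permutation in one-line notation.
6 7 2 3 1 5 4

Reverse the RSK construction: for i from n down to 1, find the cell of Q containing i, remove the entry at that cell from P, and reverse-bump it up through P; the value ejected from row 1 is w(i).

Step i=7: Q has 7 at row 3, column 2; remove 7 from row 3 of P and reverse-bump: 7 enters row 2 and ejects 5; 5 enters row 1 and ejects 4. So w(7) = 4. P is now [[1, 3, 5], [2, 7], [6]].
Step i=6: Q has 6 at row 1, column 3; remove that cell from P, ejecting 5. So w(6) = 5. P is now [[1, 3], [2, 7], [6]].
Step i=5: Q has 5 at row 3, column 1; remove 6 from row 3 of P and reverse-bump: 6 enters row 2 and ejects 2; 2 enters row 1 and ejects 1. So w(5) = 1. P is now [[2, 3], [6, 7]].
Step i=4: Q has 4 at row 2, column 2; remove 7 from row 2 of P and reverse-bump: 7 enters row 1 and ejects 3. So w(4) = 3. P is now [[2, 7], [6]].
Step i=3: Q has 3 at row 2, column 1; remove 6 from row 2 of P and reverse-bump: 6 enters row 1 and ejects 2. So w(3) = 2. P is now [[6, 7]].
Step i=2: Q has 2 at row 1, column 2; remove that cell from P, ejecting 7. So w(2) = 7. P is now [[6]].
Step i=1: Q has 1 at row 1, column 1; remove that cell from P, ejecting 6. So w(1) = 6. P is now [].

So w = 6 7 2 3 1 5 4.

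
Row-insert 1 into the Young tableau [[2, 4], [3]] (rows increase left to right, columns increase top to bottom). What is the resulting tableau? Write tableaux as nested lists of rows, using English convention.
In row 1, 1 replaces 2 (the leftmost entry greater than 1); 2 is bumped to row 2. In row 2, 2 replaces 3 (the leftmost entry greater than 2); 3 is bumped to row 3. 3 starts a new row 3. The new tableau is [[1, 4], [2], [3]].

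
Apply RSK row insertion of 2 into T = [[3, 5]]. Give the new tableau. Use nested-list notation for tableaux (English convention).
In row 1, 2 replaces 3 (the leftmost entry greater than 2); 3 is bumped to row 2. 3 starts a new row 2. The new tableau is [[2, 5], [3]].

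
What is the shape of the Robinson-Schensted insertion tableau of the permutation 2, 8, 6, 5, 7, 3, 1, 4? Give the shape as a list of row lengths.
[3, 2, 1, 1, 1]

Row-insert each entry into an empty tableau.

After inserting 2: P = [[2]].
After inserting 8: P = [[2, 8]].
After inserting 6: P = [[2, 6], [8]].
After inserting 5: P = [[2, 5], [6], [8]].
After inserting 7: P = [[2, 5, 7], [6], [8]].
After inserting 3: P = [[2, 3, 7], [5], [6], [8]].
After inserting 1: P = [[1, 3, 7], [2], [5], [6], [8]].
After inserting 4: P = [[1, 3, 4], [2, 7], [5], [6], [8]].

The final insertion tableau P = [[1, 3, 4], [2, 7], [5], [6], [8]] has shape [3, 2, 1, 1, 1].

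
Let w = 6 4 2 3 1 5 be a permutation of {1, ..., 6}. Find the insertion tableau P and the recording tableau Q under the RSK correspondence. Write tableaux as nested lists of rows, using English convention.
P = [[1, 3, 5], [2], [4], [6]], Q = [[1, 4, 6], [2], [3], [5]]

Insert each entry of the permutation into P by Schensted row insertion, recording in Q the position of each new cell.

Insert 6: appended to row 1. P = [[6]].
Insert 4: 4 bumps 6 from row 1; 6 starts row 2. P = [[4], [6]].
Insert 2: 2 bumps 4 from row 1; 4 bumps 6 from row 2; 6 starts row 3. P = [[2], [4], [6]].
Insert 3: appended to row 1. P = [[2, 3], [4], [6]].
Insert 1: 1 bumps 2 from row 1; 2 bumps 4 from row 2; 4 bumps 6 from row 3; 6 starts row 4. P = [[1, 3], [2], [4], [6]].
Insert 5: appended to row 1. P = [[1, 3, 5], [2], [4], [6]].

So P = [[1, 3, 5], [2], [4], [6]], Q = [[1, 4, 6], [2], [3], [5]].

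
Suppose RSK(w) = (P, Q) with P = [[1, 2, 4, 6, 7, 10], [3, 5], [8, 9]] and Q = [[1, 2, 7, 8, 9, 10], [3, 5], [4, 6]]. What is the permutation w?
Reverse RSK: for i = n, n-1, ..., 1, locate i in Q, remove the corresponding corner cell from P, and reverse-bump its entry up through P; the value ejected from row 1 is w(i).

So w = 8 9 3 1 5 2 4 6 7 10.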